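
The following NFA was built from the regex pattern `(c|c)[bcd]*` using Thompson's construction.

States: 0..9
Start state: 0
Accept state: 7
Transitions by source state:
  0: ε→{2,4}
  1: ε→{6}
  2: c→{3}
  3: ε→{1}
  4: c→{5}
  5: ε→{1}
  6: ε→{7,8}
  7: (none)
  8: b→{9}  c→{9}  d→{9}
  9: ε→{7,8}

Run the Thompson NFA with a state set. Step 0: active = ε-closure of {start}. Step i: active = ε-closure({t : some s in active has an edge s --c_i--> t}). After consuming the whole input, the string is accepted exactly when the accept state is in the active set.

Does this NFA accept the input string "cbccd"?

initial (ε-close {0}): {0,2,4}
'c' @ 1: {1,3,5,6,7,8}  ✓accept
'b' @ 2: {7,8,9}  ✓accept
'c' @ 3: {7,8,9}  ✓accept
'c' @ 4: {7,8,9}  ✓accept
'd' @ 5: {7,8,9}  ✓accept
end set {7,8,9} — state 7 in

Answer: ACCEPT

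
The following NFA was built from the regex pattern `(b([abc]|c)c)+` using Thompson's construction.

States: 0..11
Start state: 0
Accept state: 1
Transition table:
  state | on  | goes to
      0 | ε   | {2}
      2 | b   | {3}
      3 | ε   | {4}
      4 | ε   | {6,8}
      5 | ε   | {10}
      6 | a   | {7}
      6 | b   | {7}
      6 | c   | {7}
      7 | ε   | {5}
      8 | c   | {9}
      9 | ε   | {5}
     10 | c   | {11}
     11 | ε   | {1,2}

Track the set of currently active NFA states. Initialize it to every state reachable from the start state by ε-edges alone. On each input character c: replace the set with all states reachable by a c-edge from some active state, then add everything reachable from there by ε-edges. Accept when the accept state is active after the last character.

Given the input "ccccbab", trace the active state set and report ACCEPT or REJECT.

start: ε-closure({0}) = {0,2}
'c' @ 1: {}  — dead — no transitions
rest 'cccbab' ignored (set empty)
after full input: {}  (accept=1 not in)

Answer: REJECT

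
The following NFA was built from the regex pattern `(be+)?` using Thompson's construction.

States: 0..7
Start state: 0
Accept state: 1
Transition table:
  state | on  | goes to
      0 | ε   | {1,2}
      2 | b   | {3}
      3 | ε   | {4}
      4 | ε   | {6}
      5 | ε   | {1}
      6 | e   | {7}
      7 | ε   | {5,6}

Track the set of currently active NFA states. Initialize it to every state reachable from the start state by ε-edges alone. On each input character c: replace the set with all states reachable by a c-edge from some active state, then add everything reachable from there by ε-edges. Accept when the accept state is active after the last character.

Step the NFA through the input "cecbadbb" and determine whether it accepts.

start: ε-closure({0}) = {0,1,2}
'c' @ 1: {}  — dead — no transitions
rest 'ecbadbb' ignored (set empty)
final: {}; accept 1 not in set

Answer: REJECT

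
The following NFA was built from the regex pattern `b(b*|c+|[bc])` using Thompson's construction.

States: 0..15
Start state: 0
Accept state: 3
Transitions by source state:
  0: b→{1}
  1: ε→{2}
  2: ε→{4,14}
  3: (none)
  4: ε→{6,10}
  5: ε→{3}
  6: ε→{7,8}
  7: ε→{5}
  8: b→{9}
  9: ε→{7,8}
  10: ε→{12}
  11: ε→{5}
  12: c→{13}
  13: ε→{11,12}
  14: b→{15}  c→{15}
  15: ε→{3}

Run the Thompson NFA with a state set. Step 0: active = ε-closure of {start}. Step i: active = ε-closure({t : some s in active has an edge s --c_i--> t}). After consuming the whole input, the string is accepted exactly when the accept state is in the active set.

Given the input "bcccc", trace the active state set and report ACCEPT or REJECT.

Answer: ACCEPT

Steps:
S₀ = ε-closure({0}) = {0}
'b' @ 1: {1,2,3,4,5,6,7,8,10,12,14}  (accept∈set)
'c' @ 2: {3,5,11,12,13,15}  (accept∈set)
'c' @ 3: {3,5,11,12,13}  (accept∈set)
'c' @ 4: {3,5,11,12,13}  (accept∈set)
'c' @ 5: {3,5,11,12,13}  (accept∈set)
after full input: {3,5,11,12,13}  (accept=3 in)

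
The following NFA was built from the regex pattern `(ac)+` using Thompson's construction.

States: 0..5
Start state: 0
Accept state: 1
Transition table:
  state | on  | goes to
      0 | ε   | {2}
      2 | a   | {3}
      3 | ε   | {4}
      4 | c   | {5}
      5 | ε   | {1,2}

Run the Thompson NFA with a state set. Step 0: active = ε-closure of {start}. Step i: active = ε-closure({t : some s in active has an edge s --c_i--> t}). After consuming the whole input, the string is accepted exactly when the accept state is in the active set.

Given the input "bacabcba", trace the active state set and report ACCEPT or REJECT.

Answer: REJECT

Derivation:
S₀ = ε-closure({0}) = {0,2}
'b' @ 1: {}  — dead — no transitions
rest 'acabcba' ignored (set empty)
final: {}; accept 1 not in set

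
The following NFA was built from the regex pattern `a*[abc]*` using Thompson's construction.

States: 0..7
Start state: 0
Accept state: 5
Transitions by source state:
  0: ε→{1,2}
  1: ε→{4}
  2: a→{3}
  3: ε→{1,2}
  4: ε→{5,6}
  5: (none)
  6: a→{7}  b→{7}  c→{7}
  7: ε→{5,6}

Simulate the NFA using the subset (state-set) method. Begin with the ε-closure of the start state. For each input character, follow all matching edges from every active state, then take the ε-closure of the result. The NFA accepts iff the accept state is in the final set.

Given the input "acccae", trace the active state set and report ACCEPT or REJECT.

initial (ε-close {0}): {0,1,2,4,5,6}
'a' @ 1: {1,2,3,4,5,6,7}  [accepting]
'c' @ 2: {5,6,7}  [accepting]
'c' @ 3: {5,6,7}  [accepting]
'c' @ 4: {5,6,7}  [accepting]
'a' @ 5: {5,6,7}  [accepting]
'e' @ 6: {}  — state set empty
final: {}; accept 5 not in set

Answer: REJECT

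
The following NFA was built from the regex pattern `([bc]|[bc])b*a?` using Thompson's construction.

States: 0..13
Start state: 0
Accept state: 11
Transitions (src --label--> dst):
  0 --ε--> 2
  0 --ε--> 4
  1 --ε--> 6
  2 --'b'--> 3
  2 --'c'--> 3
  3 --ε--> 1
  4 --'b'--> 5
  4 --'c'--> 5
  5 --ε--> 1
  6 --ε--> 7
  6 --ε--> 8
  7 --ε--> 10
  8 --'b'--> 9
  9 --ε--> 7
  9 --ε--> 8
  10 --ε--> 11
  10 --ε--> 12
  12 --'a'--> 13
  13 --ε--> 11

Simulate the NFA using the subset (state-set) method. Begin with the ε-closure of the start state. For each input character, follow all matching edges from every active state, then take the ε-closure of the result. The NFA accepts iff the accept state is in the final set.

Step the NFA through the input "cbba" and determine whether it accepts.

Answer: ACCEPT

Derivation:
start: ε-closure({0}) = {0,2,4}
'c' @ 1: {1,3,5,6,7,8,10,11,12}  [accepting]
'b' @ 2: {7,8,9,10,11,12}  [accepting]
'b' @ 3: {7,8,9,10,11,12}  [accepting]
'a' @ 4: {11,13}  [accepting]
final: {11,13}; accept 11 in set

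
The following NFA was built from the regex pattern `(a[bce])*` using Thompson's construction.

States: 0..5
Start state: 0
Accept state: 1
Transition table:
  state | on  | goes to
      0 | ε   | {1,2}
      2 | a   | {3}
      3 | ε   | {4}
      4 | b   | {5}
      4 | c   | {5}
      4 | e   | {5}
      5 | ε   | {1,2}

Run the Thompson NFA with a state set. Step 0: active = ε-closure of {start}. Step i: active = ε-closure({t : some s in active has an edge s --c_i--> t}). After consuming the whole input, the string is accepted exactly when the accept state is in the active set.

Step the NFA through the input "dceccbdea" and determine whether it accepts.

Answer: REJECT

Trace:
S₀ = ε-closure({0}) = {0,1,2}
'd' @ 1: {}  — dead — no transitions
rest 'ceccbdea' ignored (set empty)
end set {} — state 1 not in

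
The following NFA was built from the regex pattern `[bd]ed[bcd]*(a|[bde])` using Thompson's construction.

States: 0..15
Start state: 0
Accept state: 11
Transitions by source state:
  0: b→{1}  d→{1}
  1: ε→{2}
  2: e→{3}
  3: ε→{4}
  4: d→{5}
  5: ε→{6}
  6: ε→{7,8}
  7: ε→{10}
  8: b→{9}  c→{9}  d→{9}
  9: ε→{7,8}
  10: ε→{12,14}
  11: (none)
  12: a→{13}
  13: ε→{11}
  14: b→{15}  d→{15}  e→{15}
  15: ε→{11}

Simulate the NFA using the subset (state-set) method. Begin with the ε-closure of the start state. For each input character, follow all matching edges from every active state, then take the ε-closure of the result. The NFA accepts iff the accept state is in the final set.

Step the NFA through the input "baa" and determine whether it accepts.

start: ε-closure({0}) = {0}
'b' @ 1: {1,2}
'a' @ 2: {}  — dead — no transitions
rest 'a' ignored (set empty)
end set {} — state 11 not in

Answer: REJECT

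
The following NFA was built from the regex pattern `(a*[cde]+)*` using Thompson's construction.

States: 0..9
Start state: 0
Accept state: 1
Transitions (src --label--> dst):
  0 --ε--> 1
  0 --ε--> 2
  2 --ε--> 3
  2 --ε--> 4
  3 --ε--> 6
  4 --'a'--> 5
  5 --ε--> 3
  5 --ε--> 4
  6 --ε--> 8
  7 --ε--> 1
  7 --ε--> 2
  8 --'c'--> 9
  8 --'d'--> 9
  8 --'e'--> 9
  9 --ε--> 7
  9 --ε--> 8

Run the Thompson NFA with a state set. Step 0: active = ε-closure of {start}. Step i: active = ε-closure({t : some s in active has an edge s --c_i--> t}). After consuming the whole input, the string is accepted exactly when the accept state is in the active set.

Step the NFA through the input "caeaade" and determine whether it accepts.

S₀ = ε-closure({0}) = {0,1,2,3,4,6,8}
'c' @ 1: {1,2,3,4,6,7,8,9}  [accepting]
'a' @ 2: {3,4,5,6,8}
'e' @ 3: {1,2,3,4,6,7,8,9}  [accepting]
'a' @ 4: {3,4,5,6,8}
'a' @ 5: {3,4,5,6,8}
'd' @ 6: {1,2,3,4,6,7,8,9}  [accepting]
'e' @ 7: {1,2,3,4,6,7,8,9}  [accepting]
after full input: {1,2,3,4,6,7,8,9}  (accept=1 in)

Answer: ACCEPT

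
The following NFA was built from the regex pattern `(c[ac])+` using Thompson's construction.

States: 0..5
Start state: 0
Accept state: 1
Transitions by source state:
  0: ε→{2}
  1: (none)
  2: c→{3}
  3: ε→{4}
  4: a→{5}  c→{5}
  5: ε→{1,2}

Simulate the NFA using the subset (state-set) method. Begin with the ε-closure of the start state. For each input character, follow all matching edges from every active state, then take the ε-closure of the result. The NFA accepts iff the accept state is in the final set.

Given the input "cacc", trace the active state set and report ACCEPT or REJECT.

S₀ = ε-closure({0}) = {0,2}
'c' @ 1: {3,4}
'a' @ 2: {1,2,5}  (accept∈set)
'c' @ 3: {3,4}
'c' @ 4: {1,2,5}  (accept∈set)
after full input: {1,2,5}  (accept=1 in)

Answer: ACCEPT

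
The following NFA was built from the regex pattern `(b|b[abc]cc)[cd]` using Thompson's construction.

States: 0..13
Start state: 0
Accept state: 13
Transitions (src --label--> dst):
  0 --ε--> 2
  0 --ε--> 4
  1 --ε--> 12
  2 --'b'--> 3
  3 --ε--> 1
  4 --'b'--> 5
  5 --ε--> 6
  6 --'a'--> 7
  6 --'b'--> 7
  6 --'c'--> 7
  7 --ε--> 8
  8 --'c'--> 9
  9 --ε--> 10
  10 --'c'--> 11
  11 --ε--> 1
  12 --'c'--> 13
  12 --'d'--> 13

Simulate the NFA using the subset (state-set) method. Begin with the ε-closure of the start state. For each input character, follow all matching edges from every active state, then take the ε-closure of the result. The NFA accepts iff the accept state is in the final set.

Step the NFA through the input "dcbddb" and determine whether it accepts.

initial (ε-close {0}): {0,2,4}
'd' @ 1: {}  — state set empty
rest 'cbddb' ignored (set empty)
after full input: {}  (accept=13 not in)

Answer: REJECT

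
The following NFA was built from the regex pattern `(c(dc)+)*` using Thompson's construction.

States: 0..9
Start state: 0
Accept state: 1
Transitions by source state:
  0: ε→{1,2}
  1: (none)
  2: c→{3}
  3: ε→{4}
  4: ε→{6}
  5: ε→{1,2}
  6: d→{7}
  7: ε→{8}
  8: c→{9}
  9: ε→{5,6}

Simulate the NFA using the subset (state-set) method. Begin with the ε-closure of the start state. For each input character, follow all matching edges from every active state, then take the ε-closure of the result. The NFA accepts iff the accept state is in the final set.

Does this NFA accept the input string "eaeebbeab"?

start: ε-closure({0}) = {0,1,2}
'e' @ 1: {}  — no active states
rest 'aeebbeab' ignored (set empty)
end set {} — state 1 not in

Answer: REJECT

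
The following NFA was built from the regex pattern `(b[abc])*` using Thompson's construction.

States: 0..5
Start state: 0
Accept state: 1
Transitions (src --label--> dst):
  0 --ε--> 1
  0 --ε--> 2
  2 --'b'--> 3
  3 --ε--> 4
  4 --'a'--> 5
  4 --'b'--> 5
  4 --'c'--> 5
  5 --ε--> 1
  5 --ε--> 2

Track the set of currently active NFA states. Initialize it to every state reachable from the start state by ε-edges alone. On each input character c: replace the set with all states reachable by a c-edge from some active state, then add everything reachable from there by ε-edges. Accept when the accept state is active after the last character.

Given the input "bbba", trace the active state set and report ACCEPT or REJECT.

initial (ε-close {0}): {0,1,2}
'b' @ 1: {3,4}
'b' @ 2: {1,2,5}  ✓accept
'b' @ 3: {3,4}
'a' @ 4: {1,2,5}  ✓accept
after full input: {1,2,5}  (accept=1 in)

Answer: ACCEPT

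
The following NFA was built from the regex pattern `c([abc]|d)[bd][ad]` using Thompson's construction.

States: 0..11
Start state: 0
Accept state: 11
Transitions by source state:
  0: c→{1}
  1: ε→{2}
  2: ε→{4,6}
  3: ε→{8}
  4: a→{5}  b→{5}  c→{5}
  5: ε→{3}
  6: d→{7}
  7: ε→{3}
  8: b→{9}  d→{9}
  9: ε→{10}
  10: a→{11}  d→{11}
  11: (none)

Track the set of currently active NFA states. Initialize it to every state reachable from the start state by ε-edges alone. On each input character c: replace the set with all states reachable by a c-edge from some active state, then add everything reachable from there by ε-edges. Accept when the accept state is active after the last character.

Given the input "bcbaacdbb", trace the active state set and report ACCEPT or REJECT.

Answer: REJECT

Trace:
S₀ = ε-closure({0}) = {0}
'b' @ 1: {}  — state set empty
rest 'cbaacdbb' ignored (set empty)
end set {} — state 11 not in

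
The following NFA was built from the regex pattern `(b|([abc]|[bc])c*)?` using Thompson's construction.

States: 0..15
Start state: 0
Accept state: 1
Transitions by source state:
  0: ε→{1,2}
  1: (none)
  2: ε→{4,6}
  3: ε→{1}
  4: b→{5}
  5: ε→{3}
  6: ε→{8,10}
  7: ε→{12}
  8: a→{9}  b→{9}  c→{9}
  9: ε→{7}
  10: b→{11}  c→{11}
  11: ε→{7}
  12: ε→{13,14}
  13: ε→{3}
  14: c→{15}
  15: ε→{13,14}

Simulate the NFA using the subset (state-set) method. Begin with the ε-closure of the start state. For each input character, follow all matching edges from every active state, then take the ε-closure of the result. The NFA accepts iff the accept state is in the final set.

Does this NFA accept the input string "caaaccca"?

S₀ = ε-closure({0}) = {0,1,2,4,6,8,10}
'c' @ 1: {1,3,7,9,11,12,13,14}  ✓accept
'a' @ 2: {}  — dead — no transitions
rest 'aaccca' ignored (set empty)
after full input: {}  (accept=1 not in)

Answer: REJECT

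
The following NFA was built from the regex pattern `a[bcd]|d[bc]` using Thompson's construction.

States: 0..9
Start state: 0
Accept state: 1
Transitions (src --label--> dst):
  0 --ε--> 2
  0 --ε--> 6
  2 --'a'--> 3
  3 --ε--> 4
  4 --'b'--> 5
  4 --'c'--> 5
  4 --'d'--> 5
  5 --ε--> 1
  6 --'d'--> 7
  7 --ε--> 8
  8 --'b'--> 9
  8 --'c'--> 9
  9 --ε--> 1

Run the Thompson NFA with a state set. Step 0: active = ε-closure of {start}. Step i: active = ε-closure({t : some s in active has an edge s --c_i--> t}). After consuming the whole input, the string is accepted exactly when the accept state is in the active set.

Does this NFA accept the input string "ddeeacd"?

Answer: REJECT

Derivation:
initial (ε-close {0}): {0,2,6}
'd' @ 1: {7,8}
'd' @ 2: {}  — no active states
rest 'eeacd' ignored (set empty)
final: {}; accept 1 not in set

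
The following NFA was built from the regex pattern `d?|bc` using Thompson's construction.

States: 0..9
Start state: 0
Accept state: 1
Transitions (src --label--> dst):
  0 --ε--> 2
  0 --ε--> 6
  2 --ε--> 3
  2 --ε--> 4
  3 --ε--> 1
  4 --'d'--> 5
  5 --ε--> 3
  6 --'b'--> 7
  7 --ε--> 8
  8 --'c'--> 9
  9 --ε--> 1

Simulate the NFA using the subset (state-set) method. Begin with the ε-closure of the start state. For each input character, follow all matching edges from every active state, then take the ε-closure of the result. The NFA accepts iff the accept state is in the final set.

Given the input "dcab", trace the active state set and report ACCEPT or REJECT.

Answer: REJECT

Trace:
start: ε-closure({0}) = {0,1,2,3,4,6}
'd' @ 1: {1,3,5}  (accept∈set)
'c' @ 2: {}  — no active states
rest 'ab' ignored (set empty)
end set {} — state 1 not in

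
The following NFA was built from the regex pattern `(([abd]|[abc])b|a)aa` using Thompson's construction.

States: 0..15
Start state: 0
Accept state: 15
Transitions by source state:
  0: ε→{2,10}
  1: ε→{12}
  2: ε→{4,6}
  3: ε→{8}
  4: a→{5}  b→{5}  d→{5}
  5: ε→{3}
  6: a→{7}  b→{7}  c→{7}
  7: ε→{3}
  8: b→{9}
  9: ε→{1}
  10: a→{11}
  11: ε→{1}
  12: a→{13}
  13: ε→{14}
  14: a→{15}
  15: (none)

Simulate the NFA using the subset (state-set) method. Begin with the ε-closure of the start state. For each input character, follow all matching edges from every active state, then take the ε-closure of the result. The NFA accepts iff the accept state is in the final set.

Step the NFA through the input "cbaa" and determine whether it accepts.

Answer: ACCEPT

Steps:
initial (ε-close {0}): {0,2,4,6,10}
'c' @ 1: {3,7,8}
'b' @ 2: {1,9,12}
'a' @ 3: {13,14}
'a' @ 4: {15}  ✓accept
after full input: {15}  (accept=15 in)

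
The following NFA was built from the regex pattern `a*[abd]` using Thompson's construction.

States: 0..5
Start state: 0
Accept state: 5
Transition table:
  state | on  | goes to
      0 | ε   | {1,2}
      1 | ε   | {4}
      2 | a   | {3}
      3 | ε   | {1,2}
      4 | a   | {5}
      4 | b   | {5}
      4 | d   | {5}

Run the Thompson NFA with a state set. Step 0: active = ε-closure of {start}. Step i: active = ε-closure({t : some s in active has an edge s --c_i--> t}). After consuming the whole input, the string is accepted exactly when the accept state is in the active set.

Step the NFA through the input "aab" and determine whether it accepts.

Answer: ACCEPT

Steps:
S₀ = ε-closure({0}) = {0,1,2,4}
'a' @ 1: {1,2,3,4,5}  (accept∈set)
'a' @ 2: {1,2,3,4,5}  (accept∈set)
'b' @ 3: {5}  (accept∈set)
after full input: {5}  (accept=5 in)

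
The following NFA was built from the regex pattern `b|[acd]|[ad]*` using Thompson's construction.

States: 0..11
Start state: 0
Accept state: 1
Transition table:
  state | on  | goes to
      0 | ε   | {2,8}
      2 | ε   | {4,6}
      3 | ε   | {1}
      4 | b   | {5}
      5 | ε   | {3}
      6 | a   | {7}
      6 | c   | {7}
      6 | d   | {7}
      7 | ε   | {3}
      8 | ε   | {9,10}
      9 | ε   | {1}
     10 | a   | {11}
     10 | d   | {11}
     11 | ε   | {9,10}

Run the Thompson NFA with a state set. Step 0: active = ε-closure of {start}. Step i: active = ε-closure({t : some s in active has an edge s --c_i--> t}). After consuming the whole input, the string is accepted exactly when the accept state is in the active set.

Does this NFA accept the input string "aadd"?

S₀ = ε-closure({0}) = {0,1,2,4,6,8,9,10}
'a' @ 1: {1,3,7,9,10,11}  (accept∈set)
'a' @ 2: {1,9,10,11}  (accept∈set)
'd' @ 3: {1,9,10,11}  (accept∈set)
'd' @ 4: {1,9,10,11}  (accept∈set)
final: {1,9,10,11}; accept 1 in set

Answer: ACCEPT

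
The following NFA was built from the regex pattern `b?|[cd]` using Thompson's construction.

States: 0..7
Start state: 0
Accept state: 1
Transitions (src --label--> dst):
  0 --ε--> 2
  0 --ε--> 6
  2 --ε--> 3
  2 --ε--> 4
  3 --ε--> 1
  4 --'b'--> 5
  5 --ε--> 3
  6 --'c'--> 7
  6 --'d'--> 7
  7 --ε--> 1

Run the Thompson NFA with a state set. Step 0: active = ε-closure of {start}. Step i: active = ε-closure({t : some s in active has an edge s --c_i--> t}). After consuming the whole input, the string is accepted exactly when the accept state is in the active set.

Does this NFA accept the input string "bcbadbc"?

Answer: REJECT

Steps:
initial (ε-close {0}): {0,1,2,3,4,6}
'b' @ 1: {1,3,5}  ✓accept
'c' @ 2: {}  — dead — no transitions
rest 'badbc' ignored (set empty)
after full input: {}  (accept=1 not in)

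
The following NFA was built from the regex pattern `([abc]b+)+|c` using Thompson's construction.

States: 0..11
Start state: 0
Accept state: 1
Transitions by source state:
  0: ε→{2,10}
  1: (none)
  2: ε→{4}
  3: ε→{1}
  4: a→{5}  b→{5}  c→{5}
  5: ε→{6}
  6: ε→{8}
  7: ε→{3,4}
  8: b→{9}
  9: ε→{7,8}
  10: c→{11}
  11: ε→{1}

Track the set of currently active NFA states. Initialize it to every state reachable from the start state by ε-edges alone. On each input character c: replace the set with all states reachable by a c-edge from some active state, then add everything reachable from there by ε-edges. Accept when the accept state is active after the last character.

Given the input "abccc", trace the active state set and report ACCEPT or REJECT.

Answer: REJECT

Steps:
initial (ε-close {0}): {0,2,4,10}
'a' @ 1: {5,6,8}
'b' @ 2: {1,3,4,7,8,9}  ✓accept
'c' @ 3: {5,6,8}
'c' @ 4: {}  — dead — no transitions
rest 'c' ignored (set empty)
after full input: {}  (accept=1 not in)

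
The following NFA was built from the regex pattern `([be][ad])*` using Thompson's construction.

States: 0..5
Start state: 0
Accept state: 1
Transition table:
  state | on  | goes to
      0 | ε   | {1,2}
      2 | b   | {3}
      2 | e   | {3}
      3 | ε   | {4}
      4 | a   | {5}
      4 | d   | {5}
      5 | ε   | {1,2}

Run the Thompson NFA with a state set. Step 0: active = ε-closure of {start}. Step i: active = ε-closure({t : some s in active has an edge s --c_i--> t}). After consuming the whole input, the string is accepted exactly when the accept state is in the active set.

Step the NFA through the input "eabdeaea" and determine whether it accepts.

Answer: ACCEPT

Steps:
initial (ε-close {0}): {0,1,2}
'e' @ 1: {3,4}
'a' @ 2: {1,2,5}  ✓accept
'b' @ 3: {3,4}
'd' @ 4: {1,2,5}  ✓accept
'e' @ 5: {3,4}
'a' @ 6: {1,2,5}  ✓accept
'e' @ 7: {3,4}
'a' @ 8: {1,2,5}  ✓accept
after full input: {1,2,5}  (accept=1 in)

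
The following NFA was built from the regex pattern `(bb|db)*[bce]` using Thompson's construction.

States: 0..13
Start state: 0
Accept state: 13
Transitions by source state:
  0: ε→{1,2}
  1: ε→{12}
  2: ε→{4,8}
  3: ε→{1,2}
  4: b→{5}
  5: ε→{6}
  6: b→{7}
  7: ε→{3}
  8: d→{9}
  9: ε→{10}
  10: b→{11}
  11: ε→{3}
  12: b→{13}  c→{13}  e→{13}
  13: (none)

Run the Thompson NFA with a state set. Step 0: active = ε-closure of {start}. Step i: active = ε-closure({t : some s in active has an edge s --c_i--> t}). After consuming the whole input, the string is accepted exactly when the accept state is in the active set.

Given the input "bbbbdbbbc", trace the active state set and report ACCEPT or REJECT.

initial (ε-close {0}): {0,1,2,4,8,12}
'b' @ 1: {5,6,13}  (accept∈set)
'b' @ 2: {1,2,3,4,7,8,12}
'b' @ 3: {5,6,13}  (accept∈set)
'b' @ 4: {1,2,3,4,7,8,12}
'd' @ 5: {9,10}
'b' @ 6: {1,2,3,4,8,11,12}
'b' @ 7: {5,6,13}  (accept∈set)
'b' @ 8: {1,2,3,4,7,8,12}
'c' @ 9: {13}  (accept∈set)
end set {13} — state 13 in

Answer: ACCEPT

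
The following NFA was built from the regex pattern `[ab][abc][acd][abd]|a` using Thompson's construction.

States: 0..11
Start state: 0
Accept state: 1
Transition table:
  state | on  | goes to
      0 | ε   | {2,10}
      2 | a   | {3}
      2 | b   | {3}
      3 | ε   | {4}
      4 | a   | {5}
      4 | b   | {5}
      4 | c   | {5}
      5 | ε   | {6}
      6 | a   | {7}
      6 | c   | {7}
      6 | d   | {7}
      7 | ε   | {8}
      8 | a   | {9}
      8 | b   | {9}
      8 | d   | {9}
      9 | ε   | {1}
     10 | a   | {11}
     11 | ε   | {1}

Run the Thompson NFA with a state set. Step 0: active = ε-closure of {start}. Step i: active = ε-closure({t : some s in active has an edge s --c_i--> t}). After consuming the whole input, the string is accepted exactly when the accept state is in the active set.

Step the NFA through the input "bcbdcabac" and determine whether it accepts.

Answer: REJECT

Trace:
S₀ = ε-closure({0}) = {0,2,10}
'b' @ 1: {3,4}
'c' @ 2: {5,6}
'b' @ 3: {}  — state set empty
rest 'dcabac' ignored (set empty)
end set {} — state 1 not in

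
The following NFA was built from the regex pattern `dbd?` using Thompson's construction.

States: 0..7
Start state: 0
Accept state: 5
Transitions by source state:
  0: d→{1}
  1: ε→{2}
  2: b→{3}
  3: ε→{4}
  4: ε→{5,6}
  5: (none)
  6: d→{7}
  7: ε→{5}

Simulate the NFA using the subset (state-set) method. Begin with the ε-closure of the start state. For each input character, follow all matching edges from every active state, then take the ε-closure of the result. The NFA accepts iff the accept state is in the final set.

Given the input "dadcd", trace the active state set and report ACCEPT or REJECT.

Answer: REJECT

Steps:
start: ε-closure({0}) = {0}
'd' @ 1: {1,2}
'a' @ 2: {}  — no active states
rest 'dcd' ignored (set empty)
final: {}; accept 5 not in set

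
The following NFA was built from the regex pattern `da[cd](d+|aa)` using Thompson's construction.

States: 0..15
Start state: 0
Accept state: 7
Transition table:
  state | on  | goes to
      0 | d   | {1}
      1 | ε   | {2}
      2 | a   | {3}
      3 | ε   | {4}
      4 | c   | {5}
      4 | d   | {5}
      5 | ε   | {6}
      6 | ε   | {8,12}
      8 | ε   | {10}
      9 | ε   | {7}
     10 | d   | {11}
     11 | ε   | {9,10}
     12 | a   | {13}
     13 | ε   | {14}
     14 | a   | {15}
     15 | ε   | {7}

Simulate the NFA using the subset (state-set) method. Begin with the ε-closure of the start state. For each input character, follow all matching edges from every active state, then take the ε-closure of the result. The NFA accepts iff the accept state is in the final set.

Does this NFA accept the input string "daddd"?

Answer: ACCEPT

Derivation:
S₀ = ε-closure({0}) = {0}
'd' @ 1: {1,2}
'a' @ 2: {3,4}
'd' @ 3: {5,6,8,10,12}
'd' @ 4: {7,9,10,11}  ✓accept
'd' @ 5: {7,9,10,11}  ✓accept
end set {7,9,10,11} — state 7 in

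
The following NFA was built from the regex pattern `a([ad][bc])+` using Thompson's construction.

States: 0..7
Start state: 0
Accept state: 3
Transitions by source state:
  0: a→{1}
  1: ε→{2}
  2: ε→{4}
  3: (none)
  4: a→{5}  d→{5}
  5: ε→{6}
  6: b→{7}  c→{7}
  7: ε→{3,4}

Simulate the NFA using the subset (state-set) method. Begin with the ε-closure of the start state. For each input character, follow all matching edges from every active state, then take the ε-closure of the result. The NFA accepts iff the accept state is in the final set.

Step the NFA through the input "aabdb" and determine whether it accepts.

S₀ = ε-closure({0}) = {0}
'a' @ 1: {1,2,4}
'a' @ 2: {5,6}
'b' @ 3: {3,4,7}  [accepting]
'd' @ 4: {5,6}
'b' @ 5: {3,4,7}  [accepting]
end set {3,4,7} — state 3 in

Answer: ACCEPT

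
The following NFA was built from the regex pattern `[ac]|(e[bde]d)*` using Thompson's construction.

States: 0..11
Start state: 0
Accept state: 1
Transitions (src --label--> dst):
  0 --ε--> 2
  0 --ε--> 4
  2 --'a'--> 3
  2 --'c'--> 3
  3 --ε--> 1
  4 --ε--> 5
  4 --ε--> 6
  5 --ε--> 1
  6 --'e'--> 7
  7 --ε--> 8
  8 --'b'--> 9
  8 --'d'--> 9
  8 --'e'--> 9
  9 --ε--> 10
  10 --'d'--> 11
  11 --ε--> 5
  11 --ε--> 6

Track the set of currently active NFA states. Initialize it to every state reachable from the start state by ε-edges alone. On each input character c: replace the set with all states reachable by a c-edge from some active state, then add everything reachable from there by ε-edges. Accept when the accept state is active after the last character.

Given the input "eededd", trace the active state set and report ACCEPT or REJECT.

S₀ = ε-closure({0}) = {0,1,2,4,5,6}
'e' @ 1: {7,8}
'e' @ 2: {9,10}
'd' @ 3: {1,5,6,11}  [accepting]
'e' @ 4: {7,8}
'd' @ 5: {9,10}
'd' @ 6: {1,5,6,11}  [accepting]
after full input: {1,5,6,11}  (accept=1 in)

Answer: ACCEPT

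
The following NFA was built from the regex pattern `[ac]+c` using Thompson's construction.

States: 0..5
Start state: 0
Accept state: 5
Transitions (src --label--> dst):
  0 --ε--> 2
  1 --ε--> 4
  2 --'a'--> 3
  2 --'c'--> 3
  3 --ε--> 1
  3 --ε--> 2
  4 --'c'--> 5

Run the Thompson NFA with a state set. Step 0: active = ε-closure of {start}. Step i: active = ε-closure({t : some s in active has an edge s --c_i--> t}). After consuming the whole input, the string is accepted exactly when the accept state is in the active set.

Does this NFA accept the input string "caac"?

Answer: ACCEPT

Trace:
S₀ = ε-closure({0}) = {0,2}
'c' @ 1: {1,2,3,4}
'a' @ 2: {1,2,3,4}
'a' @ 3: {1,2,3,4}
'c' @ 4: {1,2,3,4,5}  ✓accept
final: {1,2,3,4,5}; accept 5 in set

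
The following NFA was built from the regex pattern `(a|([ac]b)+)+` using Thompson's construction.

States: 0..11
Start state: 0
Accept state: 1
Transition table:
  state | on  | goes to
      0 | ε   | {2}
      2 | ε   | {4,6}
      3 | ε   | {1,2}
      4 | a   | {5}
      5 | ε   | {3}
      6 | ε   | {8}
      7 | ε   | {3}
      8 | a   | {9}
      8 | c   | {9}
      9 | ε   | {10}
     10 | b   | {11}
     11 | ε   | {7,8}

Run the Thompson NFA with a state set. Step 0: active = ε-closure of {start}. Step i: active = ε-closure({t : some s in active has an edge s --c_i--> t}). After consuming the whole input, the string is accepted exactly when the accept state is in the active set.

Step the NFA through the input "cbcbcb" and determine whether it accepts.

Answer: ACCEPT

Steps:
S₀ = ε-closure({0}) = {0,2,4,6,8}
'c' @ 1: {9,10}
'b' @ 2: {1,2,3,4,6,7,8,11}  ✓accept
'c' @ 3: {9,10}
'b' @ 4: {1,2,3,4,6,7,8,11}  ✓accept
'c' @ 5: {9,10}
'b' @ 6: {1,2,3,4,6,7,8,11}  ✓accept
final: {1,2,3,4,6,7,8,11}; accept 1 in set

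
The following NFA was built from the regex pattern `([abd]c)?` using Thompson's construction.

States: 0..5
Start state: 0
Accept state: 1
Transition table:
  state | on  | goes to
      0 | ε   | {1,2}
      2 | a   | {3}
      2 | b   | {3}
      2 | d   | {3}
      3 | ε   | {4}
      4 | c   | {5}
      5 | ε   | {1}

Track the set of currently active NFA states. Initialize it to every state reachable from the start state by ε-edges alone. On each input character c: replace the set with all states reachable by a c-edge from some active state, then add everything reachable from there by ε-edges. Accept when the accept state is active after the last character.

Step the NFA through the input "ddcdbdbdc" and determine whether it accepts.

initial (ε-close {0}): {0,1,2}
'd' @ 1: {3,4}
'd' @ 2: {}  — no active states
rest 'cdbdbdc' ignored (set empty)
after full input: {}  (accept=1 not in)

Answer: REJECT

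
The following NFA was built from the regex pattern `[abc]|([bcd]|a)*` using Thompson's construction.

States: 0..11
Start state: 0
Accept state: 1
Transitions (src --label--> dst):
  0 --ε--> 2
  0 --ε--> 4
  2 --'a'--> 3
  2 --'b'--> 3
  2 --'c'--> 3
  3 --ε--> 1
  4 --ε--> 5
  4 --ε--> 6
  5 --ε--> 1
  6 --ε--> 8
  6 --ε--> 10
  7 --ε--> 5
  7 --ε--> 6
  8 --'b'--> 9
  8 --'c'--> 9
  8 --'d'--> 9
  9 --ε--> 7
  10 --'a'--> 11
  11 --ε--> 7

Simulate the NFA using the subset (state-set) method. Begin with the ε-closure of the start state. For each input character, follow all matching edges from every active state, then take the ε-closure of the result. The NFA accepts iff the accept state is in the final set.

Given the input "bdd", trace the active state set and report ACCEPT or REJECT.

Answer: ACCEPT

Trace:
start: ε-closure({0}) = {0,1,2,4,5,6,8,10}
'b' @ 1: {1,3,5,6,7,8,9,10}  ✓accept
'd' @ 2: {1,5,6,7,8,9,10}  ✓accept
'd' @ 3: {1,5,6,7,8,9,10}  ✓accept
end set {1,5,6,7,8,9,10} — state 1 in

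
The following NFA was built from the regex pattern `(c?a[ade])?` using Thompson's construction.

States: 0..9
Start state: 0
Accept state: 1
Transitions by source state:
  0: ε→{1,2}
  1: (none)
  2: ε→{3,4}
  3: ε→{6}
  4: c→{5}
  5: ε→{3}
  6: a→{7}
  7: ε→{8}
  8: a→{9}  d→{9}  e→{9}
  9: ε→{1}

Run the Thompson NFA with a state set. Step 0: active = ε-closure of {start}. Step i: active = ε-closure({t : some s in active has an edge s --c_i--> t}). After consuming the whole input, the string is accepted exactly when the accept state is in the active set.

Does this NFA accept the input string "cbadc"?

Answer: REJECT

Derivation:
initial (ε-close {0}): {0,1,2,3,4,6}
'c' @ 1: {3,5,6}
'b' @ 2: {}  — state set empty
rest 'adc' ignored (set empty)
final: {}; accept 1 not in set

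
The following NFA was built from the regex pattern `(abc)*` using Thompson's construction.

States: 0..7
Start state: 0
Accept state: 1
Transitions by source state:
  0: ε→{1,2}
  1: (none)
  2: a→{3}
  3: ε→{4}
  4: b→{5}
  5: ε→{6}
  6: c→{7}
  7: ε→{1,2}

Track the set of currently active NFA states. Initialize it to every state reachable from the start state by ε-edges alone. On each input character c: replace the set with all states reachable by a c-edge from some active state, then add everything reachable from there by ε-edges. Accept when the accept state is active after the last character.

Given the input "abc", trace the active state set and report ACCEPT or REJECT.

initial (ε-close {0}): {0,1,2}
'a' @ 1: {3,4}
'b' @ 2: {5,6}
'c' @ 3: {1,2,7}  [accepting]
end set {1,2,7} — state 1 in

Answer: ACCEPT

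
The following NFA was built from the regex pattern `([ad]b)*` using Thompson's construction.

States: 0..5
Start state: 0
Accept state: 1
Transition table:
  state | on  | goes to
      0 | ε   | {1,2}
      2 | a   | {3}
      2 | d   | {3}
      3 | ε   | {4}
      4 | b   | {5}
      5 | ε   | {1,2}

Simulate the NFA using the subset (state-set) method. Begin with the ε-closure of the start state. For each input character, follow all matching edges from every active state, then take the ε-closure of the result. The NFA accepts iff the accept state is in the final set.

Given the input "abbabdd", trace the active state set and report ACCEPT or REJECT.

Answer: REJECT

Steps:
S₀ = ε-closure({0}) = {0,1,2}
'a' @ 1: {3,4}
'b' @ 2: {1,2,5}  [accepting]
'b' @ 3: {}  — state set empty
rest 'abdd' ignored (set empty)
end set {} — state 1 not in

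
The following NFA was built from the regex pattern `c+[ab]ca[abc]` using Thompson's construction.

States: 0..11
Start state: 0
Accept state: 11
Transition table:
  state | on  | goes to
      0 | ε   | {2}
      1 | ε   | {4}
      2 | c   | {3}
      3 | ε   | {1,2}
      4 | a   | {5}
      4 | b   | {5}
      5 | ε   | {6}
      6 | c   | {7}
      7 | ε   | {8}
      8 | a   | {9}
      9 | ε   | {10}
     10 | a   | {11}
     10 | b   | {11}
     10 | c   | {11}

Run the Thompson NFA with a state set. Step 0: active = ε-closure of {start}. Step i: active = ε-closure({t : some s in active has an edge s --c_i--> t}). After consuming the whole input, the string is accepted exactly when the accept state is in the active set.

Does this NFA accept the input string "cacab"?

Answer: ACCEPT

Steps:
initial (ε-close {0}): {0,2}
'c' @ 1: {1,2,3,4}
'a' @ 2: {5,6}
'c' @ 3: {7,8}
'a' @ 4: {9,10}
'b' @ 5: {11}  [accepting]
end set {11} — state 11 in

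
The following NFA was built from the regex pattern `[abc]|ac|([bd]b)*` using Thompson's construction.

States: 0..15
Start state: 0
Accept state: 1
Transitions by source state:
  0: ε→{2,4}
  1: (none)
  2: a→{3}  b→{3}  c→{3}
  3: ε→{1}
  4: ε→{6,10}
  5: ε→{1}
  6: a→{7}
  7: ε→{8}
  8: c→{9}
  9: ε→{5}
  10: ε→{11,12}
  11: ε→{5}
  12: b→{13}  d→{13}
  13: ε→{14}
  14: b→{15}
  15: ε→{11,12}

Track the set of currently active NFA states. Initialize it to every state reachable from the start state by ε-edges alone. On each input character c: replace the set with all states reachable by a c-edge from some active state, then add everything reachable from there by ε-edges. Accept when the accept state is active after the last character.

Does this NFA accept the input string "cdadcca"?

start: ε-closure({0}) = {0,1,2,4,5,6,10,11,12}
'c' @ 1: {1,3}  ✓accept
'd' @ 2: {}  — state set empty
rest 'adcca' ignored (set empty)
final: {}; accept 1 not in set

Answer: REJECT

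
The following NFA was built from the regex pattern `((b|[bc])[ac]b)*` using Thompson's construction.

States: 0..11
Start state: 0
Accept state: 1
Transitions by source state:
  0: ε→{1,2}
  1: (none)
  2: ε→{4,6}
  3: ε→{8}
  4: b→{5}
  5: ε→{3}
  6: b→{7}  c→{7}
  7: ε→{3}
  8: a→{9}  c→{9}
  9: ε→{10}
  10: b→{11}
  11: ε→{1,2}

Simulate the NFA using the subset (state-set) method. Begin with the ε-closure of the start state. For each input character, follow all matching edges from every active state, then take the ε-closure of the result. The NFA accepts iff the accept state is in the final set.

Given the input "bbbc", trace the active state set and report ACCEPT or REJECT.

start: ε-closure({0}) = {0,1,2,4,6}
'b' @ 1: {3,5,7,8}
'b' @ 2: {}  — dead — no transitions
rest 'bc' ignored (set empty)
end set {} — state 1 not in

Answer: REJECT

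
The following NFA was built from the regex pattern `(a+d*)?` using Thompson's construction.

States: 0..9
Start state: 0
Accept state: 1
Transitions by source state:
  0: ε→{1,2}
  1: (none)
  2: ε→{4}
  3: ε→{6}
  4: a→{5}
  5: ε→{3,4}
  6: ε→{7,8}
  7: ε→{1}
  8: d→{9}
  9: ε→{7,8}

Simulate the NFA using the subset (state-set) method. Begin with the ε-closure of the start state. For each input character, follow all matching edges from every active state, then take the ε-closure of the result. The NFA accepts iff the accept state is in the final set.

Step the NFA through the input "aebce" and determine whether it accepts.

Answer: REJECT

Derivation:
start: ε-closure({0}) = {0,1,2,4}
'a' @ 1: {1,3,4,5,6,7,8}  [accepting]
'e' @ 2: {}  — dead — no transitions
rest 'bce' ignored (set empty)
after full input: {}  (accept=1 not in)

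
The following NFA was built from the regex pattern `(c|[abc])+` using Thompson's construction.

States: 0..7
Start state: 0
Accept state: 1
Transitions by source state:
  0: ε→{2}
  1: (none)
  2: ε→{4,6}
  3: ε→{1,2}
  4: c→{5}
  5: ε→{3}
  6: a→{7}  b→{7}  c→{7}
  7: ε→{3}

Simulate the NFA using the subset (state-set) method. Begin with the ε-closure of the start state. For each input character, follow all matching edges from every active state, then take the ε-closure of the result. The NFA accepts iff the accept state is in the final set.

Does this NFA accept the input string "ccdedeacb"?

Answer: REJECT

Derivation:
S₀ = ε-closure({0}) = {0,2,4,6}
'c' @ 1: {1,2,3,4,5,6,7}  [accepting]
'c' @ 2: {1,2,3,4,5,6,7}  [accepting]
'd' @ 3: {}  — dead — no transitions
rest 'edeacb' ignored (set empty)
end set {} — state 1 not in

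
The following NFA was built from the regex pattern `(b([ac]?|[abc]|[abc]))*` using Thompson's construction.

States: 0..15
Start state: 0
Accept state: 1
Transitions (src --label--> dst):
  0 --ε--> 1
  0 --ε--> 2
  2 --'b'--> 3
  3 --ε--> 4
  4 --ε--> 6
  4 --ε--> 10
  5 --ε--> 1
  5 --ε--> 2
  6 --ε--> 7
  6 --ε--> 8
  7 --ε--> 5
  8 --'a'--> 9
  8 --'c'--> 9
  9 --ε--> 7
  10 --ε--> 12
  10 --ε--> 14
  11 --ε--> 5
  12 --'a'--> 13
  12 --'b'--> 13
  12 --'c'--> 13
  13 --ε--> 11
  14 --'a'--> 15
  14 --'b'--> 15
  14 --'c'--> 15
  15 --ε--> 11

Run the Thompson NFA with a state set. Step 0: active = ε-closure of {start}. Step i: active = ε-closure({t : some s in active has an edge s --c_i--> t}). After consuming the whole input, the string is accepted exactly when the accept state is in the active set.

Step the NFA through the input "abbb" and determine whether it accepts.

S₀ = ε-closure({0}) = {0,1,2}
'a' @ 1: {}  — dead — no transitions
rest 'bbb' ignored (set empty)
end set {} — state 1 not in

Answer: REJECT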